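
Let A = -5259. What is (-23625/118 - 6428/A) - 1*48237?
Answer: -30057534565/620562 ≈ -48436.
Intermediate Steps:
(-23625/118 - 6428/A) - 1*48237 = (-23625/118 - 6428/(-5259)) - 1*48237 = (-23625*1/118 - 6428*(-1/5259)) - 48237 = (-23625/118 + 6428/5259) - 48237 = -123485371/620562 - 48237 = -30057534565/620562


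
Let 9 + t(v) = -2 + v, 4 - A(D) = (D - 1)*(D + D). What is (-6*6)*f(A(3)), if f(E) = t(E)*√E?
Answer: 1368*I*√2 ≈ 1934.6*I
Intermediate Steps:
A(D) = 4 - 2*D*(-1 + D) (A(D) = 4 - (D - 1)*(D + D) = 4 - (-1 + D)*2*D = 4 - 2*D*(-1 + D))
t(v) = -11 + v (t(v) = -9 + (-2 + v) = -11 + v)
f(E) = √E*(-11 + E) (f(E) = (-11 + E)*√E = √E*(-11 + E))
(-6*6)*f(A(3)) = (-6*6)*(√(4 - 2*3² + 2*3)*(-11 + (4 - 2*3² + 2*3))) = -36*√(4 - 2*9 + 6)*(-11 + (4 - 2*9 + 6)) = -36*√(4 - 18 + 6)*(-11 + (4 - 18 + 6)) = -36*√(-8)*(-11 - 8) = -36*2*I*√2*(-19) = -(-1368)*I*√2 = 1368*I*√2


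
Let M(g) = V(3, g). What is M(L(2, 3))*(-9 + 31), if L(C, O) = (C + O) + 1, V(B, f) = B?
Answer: 66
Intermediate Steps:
L(C, O) = 1 + C + O
M(g) = 3
M(L(2, 3))*(-9 + 31) = 3*(-9 + 31) = 3*22 = 66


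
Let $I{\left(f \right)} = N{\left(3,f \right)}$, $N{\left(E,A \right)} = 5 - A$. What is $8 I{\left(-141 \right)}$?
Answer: $1168$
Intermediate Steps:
$I{\left(f \right)} = 5 - f$
$8 I{\left(-141 \right)} = 8 \left(5 - -141\right) = 8 \left(5 + 141\right) = 8 \cdot 146 = 1168$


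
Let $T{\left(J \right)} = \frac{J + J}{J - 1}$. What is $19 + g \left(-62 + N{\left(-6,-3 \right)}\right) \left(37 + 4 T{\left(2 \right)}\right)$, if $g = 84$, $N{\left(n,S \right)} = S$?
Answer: $-289361$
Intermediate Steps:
$T{\left(J \right)} = \frac{2 J}{-1 + J}$
$19 + g \left(-62 + N{\left(-6,-3 \right)}\right) \left(37 + 4 T{\left(2 \right)}\right) = 19 + 84 \left(-62 - 3\right) \left(37 + 4 \cdot 2 \cdot 2 \frac{1}{-1 + 2}\right) = 19 + 84 \left(- 65 \left(37 + 4 \cdot 2 \cdot 2 \cdot 1^{-1}\right)\right) = 19 + 84 \left(- 65 \left(37 + 4 \cdot 2 \cdot 2 \cdot 1\right)\right) = 19 + 84 \left(- 65 \left(37 + 4 \cdot 4\right)\right) = 19 + 84 \left(- 65 \left(37 + 16\right)\right) = 19 + 84 \left(\left(-65\right) 53\right) = 19 + 84 \left(-3445\right) = 19 - 289380 = -289361$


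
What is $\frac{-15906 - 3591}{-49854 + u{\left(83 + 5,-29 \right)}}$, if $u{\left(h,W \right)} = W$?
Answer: $\frac{19497}{49883} \approx 0.39085$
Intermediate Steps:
$\frac{-15906 - 3591}{-49854 + u{\left(83 + 5,-29 \right)}} = \frac{-15906 - 3591}{-49854 - 29} = - \frac{19497}{-49883} = \left(-19497\right) \left(- \frac{1}{49883}\right) = \frac{19497}{49883}$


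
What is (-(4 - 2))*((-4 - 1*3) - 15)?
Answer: 44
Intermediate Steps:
(-(4 - 2))*((-4 - 1*3) - 15) = (-1*2)*((-4 - 3) - 15) = -2*(-7 - 15) = -2*(-22) = 44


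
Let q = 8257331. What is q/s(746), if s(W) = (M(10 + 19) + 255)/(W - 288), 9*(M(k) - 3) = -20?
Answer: 17018359191/1151 ≈ 1.4786e+7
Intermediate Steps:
M(k) = 7/9 (M(k) = 3 + (⅑)*(-20) = 3 - 20/9 = 7/9)
s(W) = 2302/(9*(-288 + W)) (s(W) = (7/9 + 255)/(W - 288) = 2302/(9*(-288 + W)))
q/s(746) = 8257331/((2302/(9*(-288 + 746)))) = 8257331/(((2302/9)/458)) = 8257331/(((2302/9)*(1/458))) = 8257331/(1151/2061) = 8257331*(2061/1151) = 17018359191/1151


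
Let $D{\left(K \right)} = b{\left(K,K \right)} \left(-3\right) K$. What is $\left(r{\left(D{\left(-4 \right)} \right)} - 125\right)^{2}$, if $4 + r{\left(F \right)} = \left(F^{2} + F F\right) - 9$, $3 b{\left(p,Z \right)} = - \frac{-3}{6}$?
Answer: $16900$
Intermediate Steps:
$b{\left(p,Z \right)} = \frac{1}{6}$ ($b{\left(p,Z \right)} = \frac{\left(-1\right) \left(- \frac{3}{6}\right)}{3} = \frac{\left(-1\right) \left(\left(-3\right) \frac{1}{6}\right)}{3} = \frac{\left(-1\right) \left(- \frac{1}{2}\right)}{3} = \frac{1}{3} \cdot \frac{1}{2} = \frac{1}{6}$)
$D{\left(K \right)} = - \frac{K}{2}$ ($D{\left(K \right)} = \frac{1}{6} \left(-3\right) K = - \frac{K}{2}$)
$r{\left(F \right)} = -13 + 2 F^{2}$ ($r{\left(F \right)} = -4 - \left(9 - F^{2} - F F\right) = -4 + \left(\left(F^{2} + F^{2}\right) - 9\right) = -4 + \left(2 F^{2} - 9\right) = -4 + \left(-9 + 2 F^{2}\right) = -13 + 2 F^{2}$)
$\left(r{\left(D{\left(-4 \right)} \right)} - 125\right)^{2} = \left(\left(-13 + 2 \left(\left(- \frac{1}{2}\right) \left(-4\right)\right)^{2}\right) - 125\right)^{2} = \left(\left(-13 + 2 \cdot 2^{2}\right) - 125\right)^{2} = \left(\left(-13 + 2 \cdot 4\right) - 125\right)^{2} = \left(\left(-13 + 8\right) - 125\right)^{2} = \left(-5 - 125\right)^{2} = \left(-130\right)^{2} = 16900$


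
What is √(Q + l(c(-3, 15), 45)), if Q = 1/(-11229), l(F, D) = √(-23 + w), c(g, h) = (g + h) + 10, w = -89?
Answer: √(-11229 + 504361764*I*√7)/11229 ≈ 2.3003 + 2.3003*I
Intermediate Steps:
c(g, h) = 10 + g + h
l(F, D) = 4*I*√7 (l(F, D) = √(-23 - 89) = √(-112) = 4*I*√7)
Q = -1/11229 ≈ -8.9055e-5
√(Q + l(c(-3, 15), 45)) = √(-1/11229 + 4*I*√7)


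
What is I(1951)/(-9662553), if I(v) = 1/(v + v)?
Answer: -1/37703281806 ≈ -2.6523e-11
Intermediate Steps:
I(v) = 1/(2*v)
I(1951)/(-9662553) = ((1/2)/1951)/(-9662553) = ((1/2)*(1/1951))*(-1/9662553) = (1/3902)*(-1/9662553) = -1/37703281806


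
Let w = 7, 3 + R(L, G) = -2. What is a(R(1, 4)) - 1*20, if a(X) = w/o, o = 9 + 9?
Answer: -353/18 ≈ -19.611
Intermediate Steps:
o = 18
R(L, G) = -5 (R(L, G) = -3 - 2 = -5)
a(X) = 7/18
a(R(1, 4)) - 1*20 = 7/18 - 1*20 = 7/18 - 20 = -353/18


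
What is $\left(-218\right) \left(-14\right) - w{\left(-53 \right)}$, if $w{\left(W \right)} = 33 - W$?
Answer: $2966$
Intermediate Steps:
$\left(-218\right) \left(-14\right) - w{\left(-53 \right)} = \left(-218\right) \left(-14\right) - \left(33 - -53\right) = 3052 - \left(33 + 53\right) = 3052 - 86 = 2966$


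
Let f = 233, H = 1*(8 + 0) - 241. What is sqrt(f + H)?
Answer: 0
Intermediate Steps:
H = -233 (H = 1*8 - 241 = 8 - 241 = -233)
sqrt(f + H) = sqrt(233 - 233) = sqrt(0) = 0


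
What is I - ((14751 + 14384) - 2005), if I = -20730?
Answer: -47860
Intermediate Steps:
I - ((14751 + 14384) - 2005) = -20730 - ((14751 + 14384) - 2005) = -20730 - (29135 - 2005) = -20730 - 1*27130 = -20730 - 27130 = -47860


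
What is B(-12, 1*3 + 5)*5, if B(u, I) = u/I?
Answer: -15/2 ≈ -7.5000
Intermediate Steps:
B(-12, 1*3 + 5)*5 = -12/(1*3 + 5)*5 = -12/(3 + 5)*5 = -12/8*5 = -12*⅛*5 = -3/2*5 = -15/2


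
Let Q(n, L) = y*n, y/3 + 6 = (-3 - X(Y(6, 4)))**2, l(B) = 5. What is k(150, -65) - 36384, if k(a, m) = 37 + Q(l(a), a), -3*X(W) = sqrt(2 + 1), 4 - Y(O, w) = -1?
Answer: -36297 - 30*sqrt(3) ≈ -36349.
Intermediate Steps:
Y(O, w) = 5 (Y(O, w) = 4 - 1*(-1) = 4 + 1 = 5)
X(W) = -sqrt(3)/3 (X(W) = -sqrt(2 + 1)/3 = -sqrt(3)/3)
y = -18 + 3*(-3 + sqrt(3)/3)**2 (y = -18 + 3*(-3 - (-1)*sqrt(3)/3)**2 = -18 + 3*(-3 + sqrt(3)/3)**2 ≈ -0.39230)
Q(n, L) = n*(10 - 6*sqrt(3)) (Q(n, L) = (10 - 6*sqrt(3))*n = n*(10 - 6*sqrt(3)))
k(a, m) = 87 - 30*sqrt(3) (k(a, m) = 37 + 2*5*(5 - 3*sqrt(3)) = 37 + (50 - 30*sqrt(3)) = 87 - 30*sqrt(3))
k(150, -65) - 36384 = (87 - 30*sqrt(3)) - 36384 = -36297 - 30*sqrt(3)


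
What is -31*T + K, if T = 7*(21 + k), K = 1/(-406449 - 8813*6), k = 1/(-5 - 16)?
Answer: -696135587/153109 ≈ -4546.7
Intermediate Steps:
k = -1/21 (k = 1/(-21) = -1/21 ≈ -0.047619)
K = -1/459327 (K = 1/(-406449 - 52878) = 1/(-459327) = -1/459327 ≈ -2.1771e-6)
T = 440/3 (T = 7*(21 - 1/21) = 7*(440/21) = 440/3 ≈ 146.67)
-31*T + K = -31*440/3 - 1/459327 = -13640/3 - 1/459327 = -696135587/153109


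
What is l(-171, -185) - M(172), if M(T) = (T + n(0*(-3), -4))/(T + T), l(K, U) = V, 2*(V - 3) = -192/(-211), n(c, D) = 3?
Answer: 213851/72584 ≈ 2.9463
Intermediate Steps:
V = 729/211 (V = 3 + (-192/(-211))/2 = 3 + (-192*(-1/211))/2 = 3 + (½)*(192/211) = 3 + 96/211 = 729/211 ≈ 3.4550)
l(K, U) = 729/211
M(T) = (3 + T)/(2*T) (M(T) = (T + 3)/(T + T) = (3 + T)/((2*T)) = (3 + T)*(1/(2*T)) = (3 + T)/(2*T))
l(-171, -185) - M(172) = 729/211 - (3 + 172)/(2*172) = 729/211 - 175/(2*172) = 729/211 - 1*175/344 = 729/211 - 175/344 = 213851/72584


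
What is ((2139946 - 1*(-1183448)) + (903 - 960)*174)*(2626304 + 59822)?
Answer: 8900414033976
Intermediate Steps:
((2139946 - 1*(-1183448)) + (903 - 960)*174)*(2626304 + 59822) = ((2139946 + 1183448) - 57*174)*2686126 = (3323394 - 9918)*2686126 = 3313476*2686126 = 8900414033976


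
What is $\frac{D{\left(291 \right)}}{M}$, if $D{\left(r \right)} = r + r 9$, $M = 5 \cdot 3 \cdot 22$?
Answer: $\frac{97}{11} \approx 8.8182$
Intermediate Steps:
$M = 330$ ($M = 15 \cdot 22 = 330$)
$D{\left(r \right)} = 10 r$ ($D{\left(r \right)} = r + 9 r = 10 r$)
$\frac{D{\left(291 \right)}}{M} = \frac{10 \cdot 291}{330} = 2910 \cdot \frac{1}{330} = \frac{97}{11}$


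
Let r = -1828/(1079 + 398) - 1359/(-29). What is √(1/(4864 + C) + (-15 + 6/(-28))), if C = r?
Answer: I*√131872838149126714794/2944115202 ≈ 3.9005*I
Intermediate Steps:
r = 1954231/42833 (r = -1828/1477 - 1359*(-1/29) = -1828*1/1477 + 1359/29 = -1828/1477 + 1359/29 = 1954231/42833 ≈ 45.624)
C = 1954231/42833 ≈ 45.624
√(1/(4864 + C) + (-15 + 6/(-28))) = √(1/(4864 + 1954231/42833) + (-15 + 6/(-28))) = √(1/(210293943/42833) + (-15 + 6*(-1/28))) = √(42833/210293943 + (-15 - 3/14)) = √(42833/210293943 - 213/14) = √(-44792010197/2944115202) = I*√131872838149126714794/2944115202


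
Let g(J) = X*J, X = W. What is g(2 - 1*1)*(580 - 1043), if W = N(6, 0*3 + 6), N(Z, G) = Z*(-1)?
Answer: 2778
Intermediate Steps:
N(Z, G) = -Z
W = -6 (W = -1*6 = -6)
X = -6
g(J) = -6*J
g(2 - 1*1)*(580 - 1043) = (-6*(2 - 1*1))*(580 - 1043) = -6*(2 - 1)*(-463) = -6*1*(-463) = -6*(-463) = 2778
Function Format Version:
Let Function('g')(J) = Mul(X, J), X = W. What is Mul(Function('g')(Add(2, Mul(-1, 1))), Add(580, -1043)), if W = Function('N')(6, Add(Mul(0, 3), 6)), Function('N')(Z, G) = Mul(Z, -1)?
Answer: 2778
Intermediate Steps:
Function('N')(Z, G) = Mul(-1, Z)
W = -6 (W = Mul(-1, 6) = -6)
X = -6
Function('g')(J) = Mul(-6, J)
Mul(Function('g')(Add(2, Mul(-1, 1))), Add(580, -1043)) = Mul(Mul(-6, Add(2, Mul(-1, 1))), Add(580, -1043)) = Mul(Mul(-6, Add(2, -1)), -463) = Mul(Mul(-6, 1), -463) = Mul(-6, -463) = 2778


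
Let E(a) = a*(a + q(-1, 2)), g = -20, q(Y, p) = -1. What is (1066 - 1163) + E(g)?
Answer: 323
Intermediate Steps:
E(a) = a*(-1 + a) (E(a) = a*(a - 1) = a*(-1 + a))
(1066 - 1163) + E(g) = (1066 - 1163) - 20*(-1 - 20) = -97 - 20*(-21) = -97 + 420 = 323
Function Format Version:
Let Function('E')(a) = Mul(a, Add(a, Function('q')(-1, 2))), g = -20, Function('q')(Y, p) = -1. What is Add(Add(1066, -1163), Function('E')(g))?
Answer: 323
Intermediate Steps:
Function('E')(a) = Mul(a, Add(-1, a)) (Function('E')(a) = Mul(a, Add(a, -1)) = Mul(a, Add(-1, a)))
Add(Add(1066, -1163), Function('E')(g)) = Add(Add(1066, -1163), Mul(-20, Add(-1, -20))) = Add(-97, Mul(-20, -21)) = Add(-97, 420) = 323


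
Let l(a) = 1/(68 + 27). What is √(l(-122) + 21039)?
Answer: √189877070/95 ≈ 145.05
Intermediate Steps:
l(a) = 1/95
√(l(-122) + 21039) = √(1/95 + 21039) = √(1998706/95) = √189877070/95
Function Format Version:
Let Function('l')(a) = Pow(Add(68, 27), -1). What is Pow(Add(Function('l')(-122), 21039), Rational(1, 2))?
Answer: Mul(Rational(1, 95), Pow(189877070, Rational(1, 2))) ≈ 145.05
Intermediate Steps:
Function('l')(a) = Rational(1, 95) (Function('l')(a) = Pow(95, -1) = Rational(1, 95))
Pow(Add(Function('l')(-122), 21039), Rational(1, 2)) = Pow(Add(Rational(1, 95), 21039), Rational(1, 2)) = Pow(Rational(1998706, 95), Rational(1, 2)) = Mul(Rational(1, 95), Pow(189877070, Rational(1, 2)))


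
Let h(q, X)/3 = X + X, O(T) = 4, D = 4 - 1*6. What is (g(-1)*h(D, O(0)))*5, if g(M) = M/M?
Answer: 120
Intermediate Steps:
D = -2 (D = 4 - 6 = -2)
h(q, X) = 6*X (h(q, X) = 3*(X + X) = 3*(2*X) = 6*X)
g(M) = 1
(g(-1)*h(D, O(0)))*5 = (1*(6*4))*5 = (1*24)*5 = 24*5 = 120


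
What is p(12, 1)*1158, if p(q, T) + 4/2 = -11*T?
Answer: -15054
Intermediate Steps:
p(q, T) = -2 - 11*T
p(12, 1)*1158 = (-2 - 11*1)*1158 = (-2 - 11)*1158 = -13*1158 = -15054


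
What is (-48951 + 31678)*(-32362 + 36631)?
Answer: -73738437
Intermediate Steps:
(-48951 + 31678)*(-32362 + 36631) = -17273*4269 = -73738437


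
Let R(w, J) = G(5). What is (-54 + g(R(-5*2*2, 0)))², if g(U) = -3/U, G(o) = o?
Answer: 74529/25 ≈ 2981.2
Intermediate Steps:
R(w, J) = 5
(-54 + g(R(-5*2*2, 0)))² = (-54 - 3/5)² = (-54 - 3*⅕)² = (-54 - ⅗)² = (-273/5)² = 74529/25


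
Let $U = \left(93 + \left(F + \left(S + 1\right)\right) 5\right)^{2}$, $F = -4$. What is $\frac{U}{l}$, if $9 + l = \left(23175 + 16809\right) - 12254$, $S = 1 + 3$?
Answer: $\frac{9604}{27721} \approx 0.34645$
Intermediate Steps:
$S = 4$
$l = 27721$ ($l = -9 + \left(\left(23175 + 16809\right) - 12254\right) = -9 + \left(39984 - 12254\right) = -9 + 27730 = 27721$)
$U = 9604$ ($U = \left(93 + \left(-4 + \left(4 + 1\right)\right) 5\right)^{2} = \left(93 + \left(-4 + 5\right) 5\right)^{2} = \left(93 + 1 \cdot 5\right)^{2} = \left(93 + 5\right)^{2} = 98^{2} = 9604$)
$\frac{U}{l} = \frac{9604}{27721}$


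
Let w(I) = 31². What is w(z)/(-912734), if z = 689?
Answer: -961/912734 ≈ -0.0010529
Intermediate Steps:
w(I) = 961
w(z)/(-912734) = 961/(-912734) = 961*(-1/912734) = -961/912734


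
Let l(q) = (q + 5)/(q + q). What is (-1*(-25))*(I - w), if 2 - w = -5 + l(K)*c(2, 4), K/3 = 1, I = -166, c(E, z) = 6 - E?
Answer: -12575/3 ≈ -4191.7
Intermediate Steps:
K = 3 (K = 3*1 = 3)
l(q) = (5 + q)/(2*q) (l(q) = (5 + q)/((2*q)) = (5 + q)*(1/(2*q)) = (5 + q)/(2*q))
w = 5/3 (w = 2 - (-5 + ((1/2)*(5 + 3)/3)*(6 - 1*2)) = 2 - (-5 + ((1/2)*(1/3)*8)*(6 - 2)) = 2 - (-5 + (4/3)*4) = 2 - (-5 + 16/3) = 2 - 1*1/3 = 2 - 1/3 = 5/3 ≈ 1.6667)
(-1*(-25))*(I - w) = (-1*(-25))*(-166 - 1*5/3) = 25*(-166 - 5/3) = 25*(-503/3) = -12575/3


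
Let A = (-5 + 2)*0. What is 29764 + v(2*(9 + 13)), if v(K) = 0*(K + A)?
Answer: 29764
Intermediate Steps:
A = 0 (A = -3*0 = 0)
v(K) = 0 (v(K) = 0*(K + 0) = 0*K = 0)
29764 + v(2*(9 + 13)) = 29764 + 0 = 29764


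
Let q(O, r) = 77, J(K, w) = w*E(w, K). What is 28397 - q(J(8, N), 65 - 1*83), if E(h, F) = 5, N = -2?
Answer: 28320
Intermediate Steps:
J(K, w) = 5*w (J(K, w) = w*5 = 5*w)
28397 - q(J(8, N), 65 - 1*83) = 28397 - 1*77 = 28397 - 77 = 28320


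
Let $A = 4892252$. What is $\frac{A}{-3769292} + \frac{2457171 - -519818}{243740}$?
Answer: $\frac{2507175829827}{229681808020} \approx 10.916$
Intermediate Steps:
$\frac{A}{-3769292} + \frac{2457171 - -519818}{243740} = \frac{4892252}{-3769292} + \frac{2457171 - -519818}{243740} = 4892252 \left(- \frac{1}{3769292}\right) + \left(2457171 + 519818\right) \frac{1}{243740} = - \frac{1223063}{942323} + 2976989 \cdot \frac{1}{243740} = - \frac{1223063}{942323} + \frac{2976989}{243740} = \frac{2507175829827}{229681808020}$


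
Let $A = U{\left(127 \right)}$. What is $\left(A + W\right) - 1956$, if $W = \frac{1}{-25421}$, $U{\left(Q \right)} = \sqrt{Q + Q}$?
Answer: $- \frac{49723477}{25421} + \sqrt{254} \approx -1940.1$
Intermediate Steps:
$U{\left(Q \right)} = \sqrt{2} \sqrt{Q}$ ($U{\left(Q \right)} = \sqrt{2 Q} = \sqrt{2} \sqrt{Q}$)
$A = \sqrt{254}$ ($A = \sqrt{2} \sqrt{127} = \sqrt{254} \approx 15.937$)
$W = - \frac{1}{25421} \approx -3.9338 \cdot 10^{-5}$
$\left(A + W\right) - 1956 = \left(\sqrt{254} - \frac{1}{25421}\right) - 1956 = \left(- \frac{1}{25421} + \sqrt{254}\right) - 1956 = - \frac{49723477}{25421} + \sqrt{254}$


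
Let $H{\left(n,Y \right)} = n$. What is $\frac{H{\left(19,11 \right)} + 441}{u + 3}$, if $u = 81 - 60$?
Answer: $\frac{115}{6} \approx 19.167$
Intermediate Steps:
$u = 21$
$\frac{H{\left(19,11 \right)} + 441}{u + 3} = \frac{19 + 441}{21 + 3} = \frac{460}{24} = 460 \cdot \frac{1}{24} = \frac{115}{6}$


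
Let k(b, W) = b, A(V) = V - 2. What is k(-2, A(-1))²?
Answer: 4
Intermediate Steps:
A(V) = -2 + V
k(-2, A(-1))² = (-2)² = 4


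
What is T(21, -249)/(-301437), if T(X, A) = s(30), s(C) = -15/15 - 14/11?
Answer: 25/3315807 ≈ 7.5396e-6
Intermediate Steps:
s(C) = -25/11 (s(C) = -15*1/15 - 14*1/11 = -1 - 14/11 = -25/11)
T(X, A) = -25/11
T(21, -249)/(-301437) = -25/11/(-301437) = -25/11*(-1/301437) = 25/3315807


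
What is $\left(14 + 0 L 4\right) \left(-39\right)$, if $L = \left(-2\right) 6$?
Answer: $-546$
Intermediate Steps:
$L = -12$
$\left(14 + 0 L 4\right) \left(-39\right) = \left(14 + 0 \left(-12\right) 4\right) \left(-39\right) = \left(14 + 0 \cdot 4\right) \left(-39\right) = \left(14 + 0\right) \left(-39\right) = 14 \left(-39\right) = -546$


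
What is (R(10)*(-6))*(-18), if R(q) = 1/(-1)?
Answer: -108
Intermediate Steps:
R(q) = -1
(R(10)*(-6))*(-18) = -1*(-6)*(-18) = 6*(-18) = -108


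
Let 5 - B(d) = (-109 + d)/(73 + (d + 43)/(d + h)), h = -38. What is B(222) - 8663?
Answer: -118609418/13697 ≈ -8659.5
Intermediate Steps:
B(d) = 5 - (-109 + d)/(73 + (43 + d)/(-38 + d)) (B(d) = 5 - (-109 + d)/(73 + (d + 43)/(d - 38)) = 5 - (-109 + d)/(73 + (43 + d)/(-38 + d)))
B(222) - 8663 = (-17797 - 1*222² + 517*222)/(-2731 + 74*222) - 8663 = (-17797 - 1*49284 + 114774)/(-2731 + 16428) - 8663 = (-17797 - 49284 + 114774)/13697 - 8663 = (1/13697)*47693 - 8663 = 47693/13697 - 8663 = -118609418/13697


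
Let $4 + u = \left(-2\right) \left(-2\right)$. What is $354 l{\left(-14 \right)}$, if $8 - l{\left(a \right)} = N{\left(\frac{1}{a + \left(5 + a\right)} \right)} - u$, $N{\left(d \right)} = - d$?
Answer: $\frac{64782}{23} \approx 2816.6$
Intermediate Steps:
$u = 0$ ($u = -4 - -4 = -4 + 4 = 0$)
$l{\left(a \right)} = 8 + \frac{1}{5 + 2 a}$ ($l{\left(a \right)} = 8 - \left(- \frac{1}{a + \left(5 + a\right)} - 0\right) = 8 - \left(- \frac{1}{5 + 2 a} + 0\right) = 8 - - \frac{1}{5 + 2 a} = 8 + \frac{1}{5 + 2 a}$)
$354 l{\left(-14 \right)} = 354 \frac{41 + 16 \left(-14\right)}{5 + 2 \left(-14\right)} = 354 \frac{41 - 224}{5 - 28} = 354 \frac{1}{-23} \left(-183\right) = 354 \left(\left(- \frac{1}{23}\right) \left(-183\right)\right) = 354 \cdot \frac{183}{23} = \frac{64782}{23}$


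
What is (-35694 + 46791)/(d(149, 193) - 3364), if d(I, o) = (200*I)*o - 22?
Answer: 11097/5748014 ≈ 0.0019306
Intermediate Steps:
d(I, o) = -22 + 200*I*o (d(I, o) = 200*I*o - 22 = -22 + 200*I*o)
(-35694 + 46791)/(d(149, 193) - 3364) = (-35694 + 46791)/((-22 + 200*149*193) - 3364) = 11097/((-22 + 5751400) - 3364) = 11097/(5751378 - 3364) = 11097/5748014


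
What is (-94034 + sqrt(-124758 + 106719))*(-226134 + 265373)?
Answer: -3689800126 + 39239*I*sqrt(18039) ≈ -3.6898e+9 + 5.2702e+6*I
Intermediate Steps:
(-94034 + sqrt(-124758 + 106719))*(-226134 + 265373) = (-94034 + sqrt(-18039))*39239 = (-94034 + I*sqrt(18039))*39239 = -3689800126 + 39239*I*sqrt(18039)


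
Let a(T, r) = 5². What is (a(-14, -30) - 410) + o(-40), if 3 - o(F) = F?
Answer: -342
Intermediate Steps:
a(T, r) = 25
o(F) = 3 - F
(a(-14, -30) - 410) + o(-40) = (25 - 410) + (3 - 1*(-40)) = -385 + (3 + 40) = -385 + 43 = -342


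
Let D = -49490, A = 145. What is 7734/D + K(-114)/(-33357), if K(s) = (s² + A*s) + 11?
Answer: -41814884/825418965 ≈ -0.050659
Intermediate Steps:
K(s) = 11 + s² + 145*s (K(s) = (s² + 145*s) + 11 = 11 + s² + 145*s)
7734/D + K(-114)/(-33357) = 7734/(-49490) + (11 + (-114)² + 145*(-114))/(-33357) = 7734*(-1/49490) + (11 + 12996 - 16530)*(-1/33357) = -3867/24745 - 3523*(-1/33357) = -3867/24745 + 3523/33357 = -41814884/825418965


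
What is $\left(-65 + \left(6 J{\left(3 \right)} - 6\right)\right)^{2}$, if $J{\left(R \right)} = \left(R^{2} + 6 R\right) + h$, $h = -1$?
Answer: $7225$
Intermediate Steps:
$J{\left(R \right)} = -1 + R^{2} + 6 R$ ($J{\left(R \right)} = \left(R^{2} + 6 R\right) - 1 = -1 + R^{2} + 6 R$)
$\left(-65 + \left(6 J{\left(3 \right)} - 6\right)\right)^{2} = \left(-65 - \left(6 - 6 \left(-1 + 3^{2} + 6 \cdot 3\right)\right)\right)^{2} = \left(-65 - \left(6 - 6 \left(-1 + 9 + 18\right)\right)\right)^{2} = \left(-65 + \left(6 \cdot 26 - 6\right)\right)^{2} = \left(-65 + \left(156 - 6\right)\right)^{2} = \left(-65 + 150\right)^{2} = 85^{2} = 7225$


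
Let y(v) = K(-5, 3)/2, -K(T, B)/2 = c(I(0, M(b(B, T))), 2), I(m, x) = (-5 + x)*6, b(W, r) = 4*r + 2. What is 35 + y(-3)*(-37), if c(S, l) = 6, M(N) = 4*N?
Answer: 257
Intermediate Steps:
b(W, r) = 2 + 4*r
I(m, x) = -30 + 6*x
K(T, B) = -12 (K(T, B) = -2*6 = -12)
y(v) = -6 (y(v) = -12/2 = -12*½ = -6)
35 + y(-3)*(-37) = 35 - 6*(-37) = 35 + 222 = 257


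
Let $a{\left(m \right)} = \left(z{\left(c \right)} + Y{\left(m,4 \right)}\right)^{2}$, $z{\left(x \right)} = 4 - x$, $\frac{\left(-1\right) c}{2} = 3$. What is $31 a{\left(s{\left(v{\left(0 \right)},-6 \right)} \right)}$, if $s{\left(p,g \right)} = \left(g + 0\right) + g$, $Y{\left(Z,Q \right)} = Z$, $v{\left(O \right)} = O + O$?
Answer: $124$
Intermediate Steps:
$v{\left(O \right)} = 2 O$
$c = -6$ ($c = \left(-2\right) 3 = -6$)
$s{\left(p,g \right)} = 2 g$ ($s{\left(p,g \right)} = g + g = 2 g$)
$a{\left(m \right)} = \left(10 + m\right)^{2}$ ($a{\left(m \right)} = \left(\left(4 - -6\right) + m\right)^{2} = \left(\left(4 + 6\right) + m\right)^{2} = \left(10 + m\right)^{2}$)
$31 a{\left(s{\left(v{\left(0 \right)},-6 \right)} \right)} = 31 \left(10 + 2 \left(-6\right)\right)^{2} = 31 \left(10 - 12\right)^{2} = 31 \left(-2\right)^{2} = 31 \cdot 4 = 124$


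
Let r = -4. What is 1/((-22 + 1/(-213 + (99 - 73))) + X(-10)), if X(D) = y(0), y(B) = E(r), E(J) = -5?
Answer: -187/5050 ≈ -0.037030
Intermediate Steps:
y(B) = -5
X(D) = -5
1/((-22 + 1/(-213 + (99 - 73))) + X(-10)) = 1/((-22 + 1/(-213 + (99 - 73))) - 5) = 1/((-22 + 1/(-213 + 26)) - 5) = 1/((-22 + 1/(-187)) - 5) = 1/((-22 - 1/187) - 5) = 1/(-4115/187 - 5) = 1/(-5050/187) = -187/5050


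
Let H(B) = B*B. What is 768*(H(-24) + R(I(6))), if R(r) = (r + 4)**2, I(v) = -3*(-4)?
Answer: 638976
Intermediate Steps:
I(v) = 12
H(B) = B**2
R(r) = (4 + r)**2
768*(H(-24) + R(I(6))) = 768*((-24)**2 + (4 + 12)**2) = 768*(576 + 16**2) = 768*(576 + 256) = 768*832 = 638976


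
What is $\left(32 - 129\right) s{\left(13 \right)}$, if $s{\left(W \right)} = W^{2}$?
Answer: $-16393$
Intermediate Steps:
$\left(32 - 129\right) s{\left(13 \right)} = \left(32 - 129\right) 13^{2} = \left(-97\right) 169 = -16393$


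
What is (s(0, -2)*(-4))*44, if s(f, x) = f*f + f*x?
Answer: 0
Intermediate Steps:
s(f, x) = f² + f*x
(s(0, -2)*(-4))*44 = ((0*(0 - 2))*(-4))*44 = ((0*(-2))*(-4))*44 = (0*(-4))*44 = 0*44 = 0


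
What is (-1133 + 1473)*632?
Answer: 214880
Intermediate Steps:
(-1133 + 1473)*632 = 340*632 = 214880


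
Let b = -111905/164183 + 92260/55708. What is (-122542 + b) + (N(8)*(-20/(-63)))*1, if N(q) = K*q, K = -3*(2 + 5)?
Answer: -840964191346946/6859729923 ≈ -1.2259e+5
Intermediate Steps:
b = 2228379960/2286576641 (b = -111905*1/164183 + 92260*(1/55708) = -111905/164183 + 23065/13927 = 2228379960/2286576641 ≈ 0.97455)
K = -21 (K = -3*7 = -21)
N(q) = -21*q
(-122542 + b) + (N(8)*(-20/(-63)))*1 = (-122542 + 2228379960/2286576641) + ((-21*8)*(-20/(-63)))*1 = -280199446361462/2286576641 - (-3360)*(-1)/63*1 = -280199446361462/2286576641 - 168*20/63*1 = -280199446361462/2286576641 - 160/3*1 = -280199446361462/2286576641 - 160/3 = -840964191346946/6859729923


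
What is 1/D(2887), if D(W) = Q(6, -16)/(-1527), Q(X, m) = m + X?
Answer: 1527/10 ≈ 152.70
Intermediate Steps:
Q(X, m) = X + m
D(W) = 10/1527 (D(W) = (6 - 16)/(-1527) = -10*(-1/1527) = 10/1527)
1/D(2887) = 1/(10/1527) = 1527/10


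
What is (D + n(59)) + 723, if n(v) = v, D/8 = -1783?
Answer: -13482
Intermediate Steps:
D = -14264 (D = 8*(-1783) = -14264)
(D + n(59)) + 723 = (-14264 + 59) + 723 = -14205 + 723 = -13482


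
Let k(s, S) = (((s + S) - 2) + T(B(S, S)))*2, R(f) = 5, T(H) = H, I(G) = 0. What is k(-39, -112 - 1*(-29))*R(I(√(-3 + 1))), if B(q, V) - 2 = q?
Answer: -2050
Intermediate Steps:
B(q, V) = 2 + q
k(s, S) = 2*s + 4*S (k(s, S) = (((s + S) - 2) + (2 + S))*2 = (((S + s) - 2) + (2 + S))*2 = ((-2 + S + s) + (2 + S))*2 = (s + 2*S)*2 = 2*s + 4*S)
k(-39, -112 - 1*(-29))*R(I(√(-3 + 1))) = (2*(-39) + 4*(-112 - 1*(-29)))*5 = (-78 + 4*(-112 + 29))*5 = (-78 + 4*(-83))*5 = (-78 - 332)*5 = -410*5 = -2050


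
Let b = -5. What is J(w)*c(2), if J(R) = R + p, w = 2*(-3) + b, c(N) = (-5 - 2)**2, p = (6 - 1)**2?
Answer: 686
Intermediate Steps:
p = 25 (p = 5**2 = 25)
c(N) = 49 (c(N) = (-7)**2 = 49)
w = -11 (w = 2*(-3) - 5 = -6 - 5 = -11)
J(R) = 25 + R (J(R) = R + 25 = 25 + R)
J(w)*c(2) = (25 - 11)*49 = 14*49 = 686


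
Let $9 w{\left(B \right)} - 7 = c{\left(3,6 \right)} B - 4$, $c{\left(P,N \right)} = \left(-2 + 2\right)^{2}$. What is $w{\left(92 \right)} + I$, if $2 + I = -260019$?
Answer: $- \frac{780062}{3} \approx -2.6002 \cdot 10^{5}$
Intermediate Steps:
$I = -260021$ ($I = -2 - 260019 = -260021$)
$c{\left(P,N \right)} = 0$ ($c{\left(P,N \right)} = 0^{2} = 0$)
$w{\left(B \right)} = \frac{1}{3}$ ($w{\left(B \right)} = \frac{7}{9} + \frac{0 B - 4}{9} = \frac{7}{9} + \frac{0 - 4}{9} = \frac{7}{9} + \frac{1}{9} \left(-4\right) = \frac{7}{9} - \frac{4}{9} = \frac{1}{3}$)
$w{\left(92 \right)} + I = \frac{1}{3} - 260021 = - \frac{780062}{3}$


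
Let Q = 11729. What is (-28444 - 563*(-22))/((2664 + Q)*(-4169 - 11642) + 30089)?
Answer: 8029/113768817 ≈ 7.0573e-5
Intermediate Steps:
(-28444 - 563*(-22))/((2664 + Q)*(-4169 - 11642) + 30089) = (-28444 - 563*(-22))/((2664 + 11729)*(-4169 - 11642) + 30089) = (-28444 + 12386)/(14393*(-15811) + 30089) = -16058/(-227567723 + 30089) = -16058/(-227537634) = -16058*(-1/227537634) = 8029/113768817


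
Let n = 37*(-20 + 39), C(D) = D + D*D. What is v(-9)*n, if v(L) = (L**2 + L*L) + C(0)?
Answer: 113886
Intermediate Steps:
C(D) = D + D**2
n = 703 (n = 37*19 = 703)
v(L) = 2*L**2 (v(L) = (L**2 + L*L) + 0*(1 + 0) = (L**2 + L**2) + 0*1 = 2*L**2 + 0 = 2*L**2)
v(-9)*n = (2*(-9)**2)*703 = (2*81)*703 = 162*703 = 113886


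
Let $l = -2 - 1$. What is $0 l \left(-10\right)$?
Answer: $0$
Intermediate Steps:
$l = -3$
$0 l \left(-10\right) = 0 \left(-3\right) \left(-10\right) = 0 \left(-10\right) = 0$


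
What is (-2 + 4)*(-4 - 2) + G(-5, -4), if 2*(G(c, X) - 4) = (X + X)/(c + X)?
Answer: -68/9 ≈ -7.5556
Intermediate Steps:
G(c, X) = 4 + X/(X + c) (G(c, X) = 4 + ((X + X)/(c + X))/2 = 4 + ((2*X)/(X + c))/2 = 4 + (2*X/(X + c))/2 = 4 + X/(X + c))
(-2 + 4)*(-4 - 2) + G(-5, -4) = (-2 + 4)*(-4 - 2) + (4*(-5) + 5*(-4))/(-4 - 5) = 2*(-6) + (-20 - 20)/(-9) = -12 - ⅑*(-40) = -12 + 40/9 = -68/9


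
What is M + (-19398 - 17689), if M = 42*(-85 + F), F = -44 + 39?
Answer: -40867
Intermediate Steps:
F = -5
M = -3780 (M = 42*(-85 - 5) = 42*(-90) = -3780)
M + (-19398 - 17689) = -3780 + (-19398 - 17689) = -3780 - 37087 = -40867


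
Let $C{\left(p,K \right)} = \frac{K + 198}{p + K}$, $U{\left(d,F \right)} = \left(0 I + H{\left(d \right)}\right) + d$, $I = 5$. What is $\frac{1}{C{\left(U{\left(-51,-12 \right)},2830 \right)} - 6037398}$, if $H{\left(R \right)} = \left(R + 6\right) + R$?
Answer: $- \frac{2683}{16198335806} \approx -1.6563 \cdot 10^{-7}$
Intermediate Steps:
$H{\left(R \right)} = 6 + 2 R$ ($H{\left(R \right)} = \left(6 + R\right) + R = 6 + 2 R$)
$U{\left(d,F \right)} = 6 + 3 d$ ($U{\left(d,F \right)} = \left(0 \cdot 5 + \left(6 + 2 d\right)\right) + d = \left(0 + \left(6 + 2 d\right)\right) + d = \left(6 + 2 d\right) + d = 6 + 3 d$)
$C{\left(p,K \right)} = \frac{198 + K}{K + p}$
$\frac{1}{C{\left(U{\left(-51,-12 \right)},2830 \right)} - 6037398} = \frac{1}{\frac{198 + 2830}{2830 + \left(6 + 3 \left(-51\right)\right)} - 6037398} = \frac{1}{\frac{1}{2830 + \left(6 - 153\right)} 3028 - 6037398} = \frac{1}{\frac{1}{2830 - 147} \cdot 3028 - 6037398} = \frac{1}{\frac{1}{2683} \cdot 3028 - 6037398} = \frac{1}{\frac{3028}{2683} - 6037398} = \frac{1}{- \frac{16198335806}{2683}} = - \frac{2683}{16198335806}$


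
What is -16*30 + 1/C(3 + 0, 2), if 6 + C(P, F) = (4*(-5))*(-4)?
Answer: -35519/74 ≈ -479.99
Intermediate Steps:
C(P, F) = 74 (C(P, F) = -6 + (4*(-5))*(-4) = -6 - 20*(-4) = -6 + 80 = 74)
-16*30 + 1/C(3 + 0, 2) = -16*30 + 1/74 = -480 + 1/74 = -35519/74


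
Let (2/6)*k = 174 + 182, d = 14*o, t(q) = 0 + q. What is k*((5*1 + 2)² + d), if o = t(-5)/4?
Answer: 33642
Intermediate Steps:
t(q) = q
o = -5/4 ≈ -1.2500
d = -35/2 (d = 14*(-5/4) = -35/2 ≈ -17.500)
k = 1068 (k = 3*(174 + 182) = 3*356 = 1068)
k*((5*1 + 2)² + d) = 1068*((5*1 + 2)² - 35/2) = 1068*((5 + 2)² - 35/2) = 1068*(7² - 35/2) = 1068*(49 - 35/2) = 1068*(63/2) = 33642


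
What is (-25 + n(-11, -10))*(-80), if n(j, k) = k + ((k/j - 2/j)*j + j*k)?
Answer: -5040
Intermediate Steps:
n(j, k) = k + j*k + j*(-2/j + k/j) (n(j, k) = k + ((-2/j + k/j)*j + j*k) = k + (j*(-2/j + k/j) + j*k) = k + (j*k + j*(-2/j + k/j)) = k + j*k + j*(-2/j + k/j))
(-25 + n(-11, -10))*(-80) = (-25 + (-2 + 2*(-10) - 11*(-10)))*(-80) = (-25 + (-2 - 20 + 110))*(-80) = (-25 + 88)*(-80) = 63*(-80) = -5040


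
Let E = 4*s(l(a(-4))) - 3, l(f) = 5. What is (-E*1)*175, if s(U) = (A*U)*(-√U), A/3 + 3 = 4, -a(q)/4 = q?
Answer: 525 + 10500*√5 ≈ 24004.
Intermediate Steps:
a(q) = -4*q
A = 3 (A = -9 + 3*4 = -9 + 12 = 3)
s(U) = -3*U^(3/2) (s(U) = (3*U)*(-√U) = -3*U^(3/2))
E = -3 - 60*√5 (E = 4*(-15*√5) - 3 = -60*√5 - 3 = -3 - 60*√5 ≈ -137.16)
(-E*1)*175 = (-(-3 - 60*√5)*1)*175 = ((3 + 60*√5)*1)*175 = (3 + 60*√5)*175 = 525 + 10500*√5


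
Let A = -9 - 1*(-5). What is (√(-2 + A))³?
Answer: -6*I*√6 ≈ -14.697*I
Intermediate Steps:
A = -4 (A = -9 + 5 = -4)
(√(-2 + A))³ = (√(-2 - 4))³ = (√(-6))³ = (I*√6)³ = -6*I*√6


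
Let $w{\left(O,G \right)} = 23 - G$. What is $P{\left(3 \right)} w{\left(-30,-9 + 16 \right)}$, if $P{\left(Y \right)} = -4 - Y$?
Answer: $-112$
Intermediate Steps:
$P{\left(3 \right)} w{\left(-30,-9 + 16 \right)} = \left(-4 - 3\right) \left(23 - \left(-9 + 16\right)\right) = \left(-4 - 3\right) \left(23 - 7\right) = - 7 \left(23 - 7\right) = \left(-7\right) 16 = -112$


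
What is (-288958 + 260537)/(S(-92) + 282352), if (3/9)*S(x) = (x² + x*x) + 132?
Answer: -28421/333532 ≈ -0.085212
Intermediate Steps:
S(x) = 396 + 6*x² (S(x) = 3*((x² + x*x) + 132) = 3*((x² + x²) + 132) = 3*(2*x² + 132) = 3*(132 + 2*x²) = 396 + 6*x²)
(-288958 + 260537)/(S(-92) + 282352) = (-288958 + 260537)/((396 + 6*(-92)²) + 282352) = -28421/((396 + 6*8464) + 282352) = -28421/((396 + 50784) + 282352) = -28421/(51180 + 282352) = -28421/333532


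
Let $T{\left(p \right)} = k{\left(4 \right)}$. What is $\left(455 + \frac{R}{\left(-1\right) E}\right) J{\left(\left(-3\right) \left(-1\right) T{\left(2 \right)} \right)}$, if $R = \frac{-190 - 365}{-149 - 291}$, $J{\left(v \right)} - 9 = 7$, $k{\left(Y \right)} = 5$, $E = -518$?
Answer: $\frac{560563}{77} \approx 7280.0$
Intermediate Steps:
$T{\left(p \right)} = 5$
$J{\left(v \right)} = 16$ ($J{\left(v \right)} = 9 + 7 = 16$)
$R = \frac{111}{88}$ ($R = - \frac{555}{-440} = \left(-555\right) \left(- \frac{1}{440}\right) = \frac{111}{88} \approx 1.2614$)
$\left(455 + \frac{R}{\left(-1\right) E}\right) J{\left(\left(-3\right) \left(-1\right) T{\left(2 \right)} \right)} = \left(455 + \frac{111}{88 \left(\left(-1\right) \left(-518\right)\right)}\right) 16 = \left(455 + \frac{111}{88 \cdot 518}\right) 16 = \left(455 + \frac{111}{88} \cdot \frac{1}{518}\right) 16 = \left(455 + \frac{3}{1232}\right) 16 = \frac{560563}{1232} \cdot 16 = \frac{560563}{77}$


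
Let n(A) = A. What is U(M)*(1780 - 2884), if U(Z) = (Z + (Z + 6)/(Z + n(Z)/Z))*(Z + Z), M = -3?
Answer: -29808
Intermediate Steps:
U(Z) = 2*Z*(Z + (6 + Z)/(1 + Z)) (U(Z) = (Z + (Z + 6)/(Z + Z/Z))*(Z + Z) = (Z + (6 + Z)/(Z + 1))*(2*Z) = (Z + (6 + Z)/(1 + Z))*(2*Z) = 2*Z*(Z + (6 + Z)/(1 + Z)))
U(M)*(1780 - 2884) = (2*(-3)*(6 + (-3)² + 2*(-3))/(1 - 3))*(1780 - 2884) = (2*(-3)*(6 + 9 - 6)/(-2))*(-1104) = (2*(-3)*(-½)*9)*(-1104) = 27*(-1104) = -29808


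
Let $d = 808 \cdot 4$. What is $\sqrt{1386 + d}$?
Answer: $\sqrt{4618} \approx 67.956$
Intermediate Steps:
$d = 3232$
$\sqrt{1386 + d} = \sqrt{1386 + 3232} = \sqrt{4618}$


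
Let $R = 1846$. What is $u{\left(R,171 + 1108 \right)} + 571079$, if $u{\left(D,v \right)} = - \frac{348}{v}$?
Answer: $\frac{730409693}{1279} \approx 5.7108 \cdot 10^{5}$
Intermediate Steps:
$u{\left(R,171 + 1108 \right)} + 571079 = - \frac{348}{171 + 1108} + 571079 = - \frac{348}{1279} + 571079 = \frac{730409693}{1279}$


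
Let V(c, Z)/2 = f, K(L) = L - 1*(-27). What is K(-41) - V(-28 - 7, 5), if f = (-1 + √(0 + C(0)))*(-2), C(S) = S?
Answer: -18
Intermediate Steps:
K(L) = 27 + L (K(L) = L + 27 = 27 + L)
f = 2 (f = (-1 + √(0 + 0))*(-2) = (-1 + √0)*(-2) = (-1 + 0)*(-2) = -1*(-2) = 2)
V(c, Z) = 4 (V(c, Z) = 2*2 = 4)
K(-41) - V(-28 - 7, 5) = (27 - 41) - 1*4 = -14 - 4 = -18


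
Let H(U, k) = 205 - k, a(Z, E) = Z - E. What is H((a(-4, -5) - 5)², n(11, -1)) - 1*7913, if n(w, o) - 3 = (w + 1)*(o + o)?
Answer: -7687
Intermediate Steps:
n(w, o) = 3 + 2*o*(1 + w) (n(w, o) = 3 + (w + 1)*(o + o) = 3 + (1 + w)*(2*o) = 3 + 2*o*(1 + w))
H((a(-4, -5) - 5)², n(11, -1)) - 1*7913 = (205 - (3 + 2*(-1) + 2*(-1)*11)) - 1*7913 = (205 - (3 - 2 - 22)) - 7913 = (205 - 1*(-21)) - 7913 = (205 + 21) - 7913 = 226 - 7913 = -7687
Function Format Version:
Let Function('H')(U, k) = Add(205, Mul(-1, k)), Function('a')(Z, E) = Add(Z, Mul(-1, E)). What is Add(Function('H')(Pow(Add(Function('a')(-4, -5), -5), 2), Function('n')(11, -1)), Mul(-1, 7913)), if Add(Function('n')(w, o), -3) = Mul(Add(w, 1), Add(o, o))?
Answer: -7687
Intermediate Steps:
Function('n')(w, o) = Add(3, Mul(2, o, Add(1, w))) (Function('n')(w, o) = Add(3, Mul(Add(w, 1), Add(o, o))) = Add(3, Mul(Add(1, w), Mul(2, o))) = Add(3, Mul(2, o, Add(1, w))))
Add(Function('H')(Pow(Add(Function('a')(-4, -5), -5), 2), Function('n')(11, -1)), Mul(-1, 7913)) = Add(Add(205, Mul(-1, Add(3, Mul(2, -1), Mul(2, -1, 11)))), Mul(-1, 7913)) = Add(Add(205, Mul(-1, Add(3, -2, -22))), -7913) = Add(Add(205, Mul(-1, -21)), -7913) = Add(Add(205, 21), -7913) = Add(226, -7913) = -7687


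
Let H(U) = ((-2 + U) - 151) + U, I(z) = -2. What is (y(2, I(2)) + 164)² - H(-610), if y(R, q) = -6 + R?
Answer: 26973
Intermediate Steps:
H(U) = -153 + 2*U (H(U) = (-153 + U) + U = -153 + 2*U)
(y(2, I(2)) + 164)² - H(-610) = ((-6 + 2) + 164)² - (-153 + 2*(-610)) = (-4 + 164)² - (-153 - 1220) = 160² - 1*(-1373) = 25600 + 1373 = 26973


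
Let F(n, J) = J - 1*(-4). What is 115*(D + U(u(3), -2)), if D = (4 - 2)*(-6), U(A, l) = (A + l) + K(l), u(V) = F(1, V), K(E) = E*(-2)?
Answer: -345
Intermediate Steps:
F(n, J) = 4 + J (F(n, J) = J + 4 = 4 + J)
K(E) = -2*E
u(V) = 4 + V
U(A, l) = A - l (U(A, l) = (A + l) - 2*l = A - l)
D = -12 (D = 2*(-6) = -12)
115*(D + U(u(3), -2)) = 115*(-12 + ((4 + 3) - 1*(-2))) = 115*(-12 + (7 + 2)) = 115*(-12 + 9) = 115*(-3) = -345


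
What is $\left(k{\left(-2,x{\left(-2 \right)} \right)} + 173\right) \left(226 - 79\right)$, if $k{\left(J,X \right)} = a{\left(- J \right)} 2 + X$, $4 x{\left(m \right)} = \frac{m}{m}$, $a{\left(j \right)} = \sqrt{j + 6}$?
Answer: $\frac{101871}{4} + 588 \sqrt{2} \approx 26299.0$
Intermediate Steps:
$a{\left(j \right)} = \sqrt{6 + j}$
$x{\left(m \right)} = \frac{1}{4}$ ($x{\left(m \right)} = \frac{m \frac{1}{m}}{4} = \frac{1}{4} \cdot 1 = \frac{1}{4}$)
$k{\left(J,X \right)} = X + 2 \sqrt{6 - J}$ ($k{\left(J,X \right)} = \sqrt{6 - J} 2 + X = 2 \sqrt{6 - J} + X = X + 2 \sqrt{6 - J}$)
$\left(k{\left(-2,x{\left(-2 \right)} \right)} + 173\right) \left(226 - 79\right) = \left(\left(\frac{1}{4} + 2 \sqrt{6 - -2}\right) + 173\right) \left(226 - 79\right) = \left(\left(\frac{1}{4} + 2 \sqrt{6 + 2}\right) + 173\right) 147 = \left(\left(\frac{1}{4} + 2 \sqrt{8}\right) + 173\right) 147 = \left(\left(\frac{1}{4} + 2 \cdot 2 \sqrt{2}\right) + 173\right) 147 = \left(\left(\frac{1}{4} + 4 \sqrt{2}\right) + 173\right) 147 = \left(\frac{693}{4} + 4 \sqrt{2}\right) 147 = \frac{101871}{4} + 588 \sqrt{2}$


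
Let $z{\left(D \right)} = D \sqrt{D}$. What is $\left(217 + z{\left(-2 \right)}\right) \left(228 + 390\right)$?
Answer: $134106 - 1236 i \sqrt{2} \approx 1.3411 \cdot 10^{5} - 1748.0 i$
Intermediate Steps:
$z{\left(D \right)} = D^{\frac{3}{2}}$
$\left(217 + z{\left(-2 \right)}\right) \left(228 + 390\right) = \left(217 + \left(-2\right)^{\frac{3}{2}}\right) \left(228 + 390\right) = \left(217 - 2 i \sqrt{2}\right) 618 = 134106 - 1236 i \sqrt{2}$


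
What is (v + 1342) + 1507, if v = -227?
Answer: 2622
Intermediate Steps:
(v + 1342) + 1507 = (-227 + 1342) + 1507 = 1115 + 1507 = 2622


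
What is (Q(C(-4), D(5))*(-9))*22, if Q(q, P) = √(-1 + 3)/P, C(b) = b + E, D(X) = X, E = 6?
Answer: -198*√2/5 ≈ -56.003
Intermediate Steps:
C(b) = 6 + b (C(b) = b + 6 = 6 + b)
Q(q, P) = √2/P
(Q(C(-4), D(5))*(-9))*22 = ((√2/5)*(-9))*22 = -9*√2/5*22 = -198*√2/5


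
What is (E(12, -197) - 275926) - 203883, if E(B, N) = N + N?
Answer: -480203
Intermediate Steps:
E(B, N) = 2*N
(E(12, -197) - 275926) - 203883 = (2*(-197) - 275926) - 203883 = (-394 - 275926) - 203883 = -276320 - 203883 = -480203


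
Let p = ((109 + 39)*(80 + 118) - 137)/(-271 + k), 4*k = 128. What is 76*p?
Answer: -2216692/239 ≈ -9274.9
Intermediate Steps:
k = 32 (k = (¼)*128 = 32)
p = -29167/239 (p = ((109 + 39)*(80 + 118) - 137)/(-271 + 32) = (148*198 - 137)/(-239) = (29304 - 137)*(-1/239) = 29167*(-1/239) = -29167/239 ≈ -122.04)
76*p = 76*(-29167/239) = -2216692/239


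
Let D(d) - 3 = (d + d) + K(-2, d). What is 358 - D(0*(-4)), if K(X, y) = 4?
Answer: 351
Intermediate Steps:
D(d) = 7 + 2*d (D(d) = 3 + ((d + d) + 4) = 3 + (2*d + 4) = 3 + (4 + 2*d) = 7 + 2*d)
358 - D(0*(-4)) = 358 - (7 + 2*(0*(-4))) = 358 - (7 + 2*0) = 358 - (7 + 0) = 358 - 1*7 = 358 - 7 = 351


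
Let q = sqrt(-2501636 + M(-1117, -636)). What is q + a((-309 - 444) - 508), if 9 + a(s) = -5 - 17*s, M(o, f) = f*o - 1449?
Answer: 21423 + I*sqrt(1792673) ≈ 21423.0 + 1338.9*I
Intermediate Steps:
M(o, f) = -1449 + f*o
a(s) = -14 - 17*s (a(s) = -9 + (-5 - 17*s) = -14 - 17*s)
q = I*sqrt(1792673) (q = sqrt(-2501636 + (-1449 - 636*(-1117))) = sqrt(-2501636 + (-1449 + 710412)) = sqrt(-2501636 + 708963) = sqrt(-1792673) = I*sqrt(1792673) ≈ 1338.9*I)
q + a((-309 - 444) - 508) = I*sqrt(1792673) + (-14 - 17*((-309 - 444) - 508)) = I*sqrt(1792673) + (-14 - 17*(-753 - 508)) = I*sqrt(1792673) + (-14 - 17*(-1261)) = I*sqrt(1792673) + (-14 + 21437) = I*sqrt(1792673) + 21423 = 21423 + I*sqrt(1792673)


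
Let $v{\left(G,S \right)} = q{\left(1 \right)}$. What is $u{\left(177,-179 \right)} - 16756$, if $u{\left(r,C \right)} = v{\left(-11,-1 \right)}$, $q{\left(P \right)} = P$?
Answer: $-16755$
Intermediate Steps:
$v{\left(G,S \right)} = 1$
$u{\left(r,C \right)} = 1$
$u{\left(177,-179 \right)} - 16756 = 1 - 16756 = -16755$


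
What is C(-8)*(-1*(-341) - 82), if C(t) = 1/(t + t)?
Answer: -259/16 ≈ -16.188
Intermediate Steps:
C(t) = 1/(2*t)
C(-8)*(-1*(-341) - 82) = ((1/2)/(-8))*(-1*(-341) - 82) = ((1/2)*(-1/8))*(341 - 82) = -1/16*259 = -259/16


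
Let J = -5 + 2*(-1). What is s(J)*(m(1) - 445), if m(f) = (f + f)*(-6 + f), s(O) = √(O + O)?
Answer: -455*I*√14 ≈ -1702.5*I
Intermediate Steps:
J = -7 (J = -5 - 2 = -7)
s(O) = √2*√O (s(O) = √(2*O) = √2*√O)
m(f) = 2*f*(-6 + f) (m(f) = (2*f)*(-6 + f) = 2*f*(-6 + f))
s(J)*(m(1) - 445) = (√2*√(-7))*(2*1*(-6 + 1) - 445) = (√2*(I*√7))*(2*1*(-5) - 445) = (I*√14)*(-10 - 445) = (I*√14)*(-455) = -455*I*√14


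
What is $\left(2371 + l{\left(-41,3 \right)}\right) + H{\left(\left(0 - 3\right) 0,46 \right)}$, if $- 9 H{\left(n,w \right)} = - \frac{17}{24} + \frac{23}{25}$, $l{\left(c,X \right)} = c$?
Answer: $\frac{12581873}{5400} \approx 2330.0$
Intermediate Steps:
$H{\left(n,w \right)} = - \frac{127}{5400}$ ($H{\left(n,w \right)} = - \frac{- \frac{17}{24} + \frac{23}{25}}{9} = \left(- \frac{1}{9}\right) \frac{127}{600} = - \frac{127}{5400}$)
$\left(2371 + l{\left(-41,3 \right)}\right) + H{\left(\left(0 - 3\right) 0,46 \right)} = \left(2371 - 41\right) - \frac{127}{5400} = 2330 - \frac{127}{5400} = \frac{12581873}{5400}$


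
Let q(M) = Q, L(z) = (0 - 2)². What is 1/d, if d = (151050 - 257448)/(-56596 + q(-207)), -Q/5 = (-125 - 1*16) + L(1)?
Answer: 18637/35466 ≈ 0.52549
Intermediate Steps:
L(z) = 4 (L(z) = (-2)² = 4)
Q = 685 (Q = -5*((-125 - 1*16) + 4) = -5*((-125 - 16) + 4) = -5*(-141 + 4) = -5*(-137) = 685)
q(M) = 685
d = 35466/18637 (d = (151050 - 257448)/(-56596 + 685) = -106398/(-55911) = -106398*(-1/55911) = 35466/18637 ≈ 1.9030)
1/d = 1/(35466/18637) = 18637/35466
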